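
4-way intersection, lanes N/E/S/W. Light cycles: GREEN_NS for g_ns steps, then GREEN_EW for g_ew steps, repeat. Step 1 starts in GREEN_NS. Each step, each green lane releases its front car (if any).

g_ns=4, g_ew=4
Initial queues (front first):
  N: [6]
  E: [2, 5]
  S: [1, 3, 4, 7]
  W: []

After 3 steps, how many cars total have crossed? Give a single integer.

Step 1 [NS]: N:car6-GO,E:wait,S:car1-GO,W:wait | queues: N=0 E=2 S=3 W=0
Step 2 [NS]: N:empty,E:wait,S:car3-GO,W:wait | queues: N=0 E=2 S=2 W=0
Step 3 [NS]: N:empty,E:wait,S:car4-GO,W:wait | queues: N=0 E=2 S=1 W=0
Cars crossed by step 3: 4

Answer: 4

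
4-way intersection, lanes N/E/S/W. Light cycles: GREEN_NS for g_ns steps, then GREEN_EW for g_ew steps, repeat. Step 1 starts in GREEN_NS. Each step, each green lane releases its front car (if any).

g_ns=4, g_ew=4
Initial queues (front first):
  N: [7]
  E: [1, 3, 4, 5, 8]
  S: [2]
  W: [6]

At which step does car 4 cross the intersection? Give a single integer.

Step 1 [NS]: N:car7-GO,E:wait,S:car2-GO,W:wait | queues: N=0 E=5 S=0 W=1
Step 2 [NS]: N:empty,E:wait,S:empty,W:wait | queues: N=0 E=5 S=0 W=1
Step 3 [NS]: N:empty,E:wait,S:empty,W:wait | queues: N=0 E=5 S=0 W=1
Step 4 [NS]: N:empty,E:wait,S:empty,W:wait | queues: N=0 E=5 S=0 W=1
Step 5 [EW]: N:wait,E:car1-GO,S:wait,W:car6-GO | queues: N=0 E=4 S=0 W=0
Step 6 [EW]: N:wait,E:car3-GO,S:wait,W:empty | queues: N=0 E=3 S=0 W=0
Step 7 [EW]: N:wait,E:car4-GO,S:wait,W:empty | queues: N=0 E=2 S=0 W=0
Step 8 [EW]: N:wait,E:car5-GO,S:wait,W:empty | queues: N=0 E=1 S=0 W=0
Step 9 [NS]: N:empty,E:wait,S:empty,W:wait | queues: N=0 E=1 S=0 W=0
Step 10 [NS]: N:empty,E:wait,S:empty,W:wait | queues: N=0 E=1 S=0 W=0
Step 11 [NS]: N:empty,E:wait,S:empty,W:wait | queues: N=0 E=1 S=0 W=0
Step 12 [NS]: N:empty,E:wait,S:empty,W:wait | queues: N=0 E=1 S=0 W=0
Step 13 [EW]: N:wait,E:car8-GO,S:wait,W:empty | queues: N=0 E=0 S=0 W=0
Car 4 crosses at step 7

7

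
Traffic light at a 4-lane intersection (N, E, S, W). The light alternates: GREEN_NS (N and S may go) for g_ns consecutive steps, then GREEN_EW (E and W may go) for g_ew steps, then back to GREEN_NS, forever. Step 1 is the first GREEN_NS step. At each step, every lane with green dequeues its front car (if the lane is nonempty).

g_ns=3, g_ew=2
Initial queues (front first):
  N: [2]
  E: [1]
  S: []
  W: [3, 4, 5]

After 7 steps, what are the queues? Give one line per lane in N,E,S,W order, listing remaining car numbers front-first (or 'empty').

Step 1 [NS]: N:car2-GO,E:wait,S:empty,W:wait | queues: N=0 E=1 S=0 W=3
Step 2 [NS]: N:empty,E:wait,S:empty,W:wait | queues: N=0 E=1 S=0 W=3
Step 3 [NS]: N:empty,E:wait,S:empty,W:wait | queues: N=0 E=1 S=0 W=3
Step 4 [EW]: N:wait,E:car1-GO,S:wait,W:car3-GO | queues: N=0 E=0 S=0 W=2
Step 5 [EW]: N:wait,E:empty,S:wait,W:car4-GO | queues: N=0 E=0 S=0 W=1
Step 6 [NS]: N:empty,E:wait,S:empty,W:wait | queues: N=0 E=0 S=0 W=1
Step 7 [NS]: N:empty,E:wait,S:empty,W:wait | queues: N=0 E=0 S=0 W=1

N: empty
E: empty
S: empty
W: 5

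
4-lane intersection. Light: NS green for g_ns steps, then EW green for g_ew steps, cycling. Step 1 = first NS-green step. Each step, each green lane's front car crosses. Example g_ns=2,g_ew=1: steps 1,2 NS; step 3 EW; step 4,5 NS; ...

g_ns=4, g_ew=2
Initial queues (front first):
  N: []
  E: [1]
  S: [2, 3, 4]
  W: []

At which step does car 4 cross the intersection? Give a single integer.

Step 1 [NS]: N:empty,E:wait,S:car2-GO,W:wait | queues: N=0 E=1 S=2 W=0
Step 2 [NS]: N:empty,E:wait,S:car3-GO,W:wait | queues: N=0 E=1 S=1 W=0
Step 3 [NS]: N:empty,E:wait,S:car4-GO,W:wait | queues: N=0 E=1 S=0 W=0
Step 4 [NS]: N:empty,E:wait,S:empty,W:wait | queues: N=0 E=1 S=0 W=0
Step 5 [EW]: N:wait,E:car1-GO,S:wait,W:empty | queues: N=0 E=0 S=0 W=0
Car 4 crosses at step 3

3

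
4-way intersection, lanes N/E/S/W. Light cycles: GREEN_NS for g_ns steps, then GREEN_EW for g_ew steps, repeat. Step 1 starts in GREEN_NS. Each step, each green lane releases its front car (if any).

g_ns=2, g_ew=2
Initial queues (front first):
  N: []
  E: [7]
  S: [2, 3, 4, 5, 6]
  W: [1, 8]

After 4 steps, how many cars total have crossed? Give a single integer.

Answer: 5

Derivation:
Step 1 [NS]: N:empty,E:wait,S:car2-GO,W:wait | queues: N=0 E=1 S=4 W=2
Step 2 [NS]: N:empty,E:wait,S:car3-GO,W:wait | queues: N=0 E=1 S=3 W=2
Step 3 [EW]: N:wait,E:car7-GO,S:wait,W:car1-GO | queues: N=0 E=0 S=3 W=1
Step 4 [EW]: N:wait,E:empty,S:wait,W:car8-GO | queues: N=0 E=0 S=3 W=0
Cars crossed by step 4: 5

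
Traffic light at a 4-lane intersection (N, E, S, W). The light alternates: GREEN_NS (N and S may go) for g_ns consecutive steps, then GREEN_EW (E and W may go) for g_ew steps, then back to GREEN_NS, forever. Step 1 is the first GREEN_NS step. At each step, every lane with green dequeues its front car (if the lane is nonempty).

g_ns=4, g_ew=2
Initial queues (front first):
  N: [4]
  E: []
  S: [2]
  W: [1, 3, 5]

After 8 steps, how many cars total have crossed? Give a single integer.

Answer: 4

Derivation:
Step 1 [NS]: N:car4-GO,E:wait,S:car2-GO,W:wait | queues: N=0 E=0 S=0 W=3
Step 2 [NS]: N:empty,E:wait,S:empty,W:wait | queues: N=0 E=0 S=0 W=3
Step 3 [NS]: N:empty,E:wait,S:empty,W:wait | queues: N=0 E=0 S=0 W=3
Step 4 [NS]: N:empty,E:wait,S:empty,W:wait | queues: N=0 E=0 S=0 W=3
Step 5 [EW]: N:wait,E:empty,S:wait,W:car1-GO | queues: N=0 E=0 S=0 W=2
Step 6 [EW]: N:wait,E:empty,S:wait,W:car3-GO | queues: N=0 E=0 S=0 W=1
Step 7 [NS]: N:empty,E:wait,S:empty,W:wait | queues: N=0 E=0 S=0 W=1
Step 8 [NS]: N:empty,E:wait,S:empty,W:wait | queues: N=0 E=0 S=0 W=1
Cars crossed by step 8: 4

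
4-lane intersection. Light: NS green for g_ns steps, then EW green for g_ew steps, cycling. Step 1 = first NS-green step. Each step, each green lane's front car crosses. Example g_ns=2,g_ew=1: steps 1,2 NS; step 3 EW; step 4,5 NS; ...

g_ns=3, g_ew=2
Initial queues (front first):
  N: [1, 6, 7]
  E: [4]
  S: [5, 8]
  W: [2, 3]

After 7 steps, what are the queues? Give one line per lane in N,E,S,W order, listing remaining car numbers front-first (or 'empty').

Step 1 [NS]: N:car1-GO,E:wait,S:car5-GO,W:wait | queues: N=2 E=1 S=1 W=2
Step 2 [NS]: N:car6-GO,E:wait,S:car8-GO,W:wait | queues: N=1 E=1 S=0 W=2
Step 3 [NS]: N:car7-GO,E:wait,S:empty,W:wait | queues: N=0 E=1 S=0 W=2
Step 4 [EW]: N:wait,E:car4-GO,S:wait,W:car2-GO | queues: N=0 E=0 S=0 W=1
Step 5 [EW]: N:wait,E:empty,S:wait,W:car3-GO | queues: N=0 E=0 S=0 W=0

N: empty
E: empty
S: empty
W: empty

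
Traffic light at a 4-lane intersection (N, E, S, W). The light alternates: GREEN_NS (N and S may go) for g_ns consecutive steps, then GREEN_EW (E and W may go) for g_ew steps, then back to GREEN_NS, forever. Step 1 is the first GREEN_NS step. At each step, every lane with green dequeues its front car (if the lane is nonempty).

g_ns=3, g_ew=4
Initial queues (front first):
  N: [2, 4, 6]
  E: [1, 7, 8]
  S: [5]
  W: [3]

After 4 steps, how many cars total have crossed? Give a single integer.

Answer: 6

Derivation:
Step 1 [NS]: N:car2-GO,E:wait,S:car5-GO,W:wait | queues: N=2 E=3 S=0 W=1
Step 2 [NS]: N:car4-GO,E:wait,S:empty,W:wait | queues: N=1 E=3 S=0 W=1
Step 3 [NS]: N:car6-GO,E:wait,S:empty,W:wait | queues: N=0 E=3 S=0 W=1
Step 4 [EW]: N:wait,E:car1-GO,S:wait,W:car3-GO | queues: N=0 E=2 S=0 W=0
Cars crossed by step 4: 6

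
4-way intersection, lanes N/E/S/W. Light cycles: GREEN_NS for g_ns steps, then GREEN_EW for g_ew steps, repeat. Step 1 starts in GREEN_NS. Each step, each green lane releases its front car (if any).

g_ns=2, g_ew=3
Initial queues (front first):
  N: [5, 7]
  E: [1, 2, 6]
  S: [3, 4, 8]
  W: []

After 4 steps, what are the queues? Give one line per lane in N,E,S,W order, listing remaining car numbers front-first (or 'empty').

Step 1 [NS]: N:car5-GO,E:wait,S:car3-GO,W:wait | queues: N=1 E=3 S=2 W=0
Step 2 [NS]: N:car7-GO,E:wait,S:car4-GO,W:wait | queues: N=0 E=3 S=1 W=0
Step 3 [EW]: N:wait,E:car1-GO,S:wait,W:empty | queues: N=0 E=2 S=1 W=0
Step 4 [EW]: N:wait,E:car2-GO,S:wait,W:empty | queues: N=0 E=1 S=1 W=0

N: empty
E: 6
S: 8
W: empty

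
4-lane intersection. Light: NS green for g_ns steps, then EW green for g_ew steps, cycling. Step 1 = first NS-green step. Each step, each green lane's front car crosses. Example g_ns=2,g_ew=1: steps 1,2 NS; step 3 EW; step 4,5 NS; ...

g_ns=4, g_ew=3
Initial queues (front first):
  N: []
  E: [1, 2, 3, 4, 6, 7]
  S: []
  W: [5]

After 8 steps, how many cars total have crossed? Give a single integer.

Step 1 [NS]: N:empty,E:wait,S:empty,W:wait | queues: N=0 E=6 S=0 W=1
Step 2 [NS]: N:empty,E:wait,S:empty,W:wait | queues: N=0 E=6 S=0 W=1
Step 3 [NS]: N:empty,E:wait,S:empty,W:wait | queues: N=0 E=6 S=0 W=1
Step 4 [NS]: N:empty,E:wait,S:empty,W:wait | queues: N=0 E=6 S=0 W=1
Step 5 [EW]: N:wait,E:car1-GO,S:wait,W:car5-GO | queues: N=0 E=5 S=0 W=0
Step 6 [EW]: N:wait,E:car2-GO,S:wait,W:empty | queues: N=0 E=4 S=0 W=0
Step 7 [EW]: N:wait,E:car3-GO,S:wait,W:empty | queues: N=0 E=3 S=0 W=0
Step 8 [NS]: N:empty,E:wait,S:empty,W:wait | queues: N=0 E=3 S=0 W=0
Cars crossed by step 8: 4

Answer: 4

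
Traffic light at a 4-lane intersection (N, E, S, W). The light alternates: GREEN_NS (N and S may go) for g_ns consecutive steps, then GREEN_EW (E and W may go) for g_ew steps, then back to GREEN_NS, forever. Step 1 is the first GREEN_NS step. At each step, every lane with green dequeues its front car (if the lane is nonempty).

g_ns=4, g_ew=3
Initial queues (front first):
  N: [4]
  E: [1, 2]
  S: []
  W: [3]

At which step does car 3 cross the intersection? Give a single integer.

Step 1 [NS]: N:car4-GO,E:wait,S:empty,W:wait | queues: N=0 E=2 S=0 W=1
Step 2 [NS]: N:empty,E:wait,S:empty,W:wait | queues: N=0 E=2 S=0 W=1
Step 3 [NS]: N:empty,E:wait,S:empty,W:wait | queues: N=0 E=2 S=0 W=1
Step 4 [NS]: N:empty,E:wait,S:empty,W:wait | queues: N=0 E=2 S=0 W=1
Step 5 [EW]: N:wait,E:car1-GO,S:wait,W:car3-GO | queues: N=0 E=1 S=0 W=0
Step 6 [EW]: N:wait,E:car2-GO,S:wait,W:empty | queues: N=0 E=0 S=0 W=0
Car 3 crosses at step 5

5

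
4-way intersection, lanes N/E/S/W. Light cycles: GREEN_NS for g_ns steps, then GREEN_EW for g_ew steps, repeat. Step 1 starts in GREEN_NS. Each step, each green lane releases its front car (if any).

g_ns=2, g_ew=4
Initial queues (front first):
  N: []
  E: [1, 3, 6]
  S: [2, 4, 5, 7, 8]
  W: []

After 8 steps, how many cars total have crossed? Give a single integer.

Answer: 7

Derivation:
Step 1 [NS]: N:empty,E:wait,S:car2-GO,W:wait | queues: N=0 E=3 S=4 W=0
Step 2 [NS]: N:empty,E:wait,S:car4-GO,W:wait | queues: N=0 E=3 S=3 W=0
Step 3 [EW]: N:wait,E:car1-GO,S:wait,W:empty | queues: N=0 E=2 S=3 W=0
Step 4 [EW]: N:wait,E:car3-GO,S:wait,W:empty | queues: N=0 E=1 S=3 W=0
Step 5 [EW]: N:wait,E:car6-GO,S:wait,W:empty | queues: N=0 E=0 S=3 W=0
Step 6 [EW]: N:wait,E:empty,S:wait,W:empty | queues: N=0 E=0 S=3 W=0
Step 7 [NS]: N:empty,E:wait,S:car5-GO,W:wait | queues: N=0 E=0 S=2 W=0
Step 8 [NS]: N:empty,E:wait,S:car7-GO,W:wait | queues: N=0 E=0 S=1 W=0
Cars crossed by step 8: 7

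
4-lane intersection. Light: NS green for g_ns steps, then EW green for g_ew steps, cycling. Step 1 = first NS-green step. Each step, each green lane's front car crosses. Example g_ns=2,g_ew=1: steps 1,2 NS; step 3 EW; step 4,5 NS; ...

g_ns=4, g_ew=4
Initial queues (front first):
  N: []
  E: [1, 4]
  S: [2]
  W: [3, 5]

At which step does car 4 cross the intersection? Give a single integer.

Step 1 [NS]: N:empty,E:wait,S:car2-GO,W:wait | queues: N=0 E=2 S=0 W=2
Step 2 [NS]: N:empty,E:wait,S:empty,W:wait | queues: N=0 E=2 S=0 W=2
Step 3 [NS]: N:empty,E:wait,S:empty,W:wait | queues: N=0 E=2 S=0 W=2
Step 4 [NS]: N:empty,E:wait,S:empty,W:wait | queues: N=0 E=2 S=0 W=2
Step 5 [EW]: N:wait,E:car1-GO,S:wait,W:car3-GO | queues: N=0 E=1 S=0 W=1
Step 6 [EW]: N:wait,E:car4-GO,S:wait,W:car5-GO | queues: N=0 E=0 S=0 W=0
Car 4 crosses at step 6

6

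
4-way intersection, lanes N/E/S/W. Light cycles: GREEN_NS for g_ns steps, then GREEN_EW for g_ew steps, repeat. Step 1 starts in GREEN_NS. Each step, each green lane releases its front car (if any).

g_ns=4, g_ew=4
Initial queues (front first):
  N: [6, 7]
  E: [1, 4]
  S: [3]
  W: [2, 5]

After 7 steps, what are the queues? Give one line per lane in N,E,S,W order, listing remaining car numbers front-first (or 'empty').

Step 1 [NS]: N:car6-GO,E:wait,S:car3-GO,W:wait | queues: N=1 E=2 S=0 W=2
Step 2 [NS]: N:car7-GO,E:wait,S:empty,W:wait | queues: N=0 E=2 S=0 W=2
Step 3 [NS]: N:empty,E:wait,S:empty,W:wait | queues: N=0 E=2 S=0 W=2
Step 4 [NS]: N:empty,E:wait,S:empty,W:wait | queues: N=0 E=2 S=0 W=2
Step 5 [EW]: N:wait,E:car1-GO,S:wait,W:car2-GO | queues: N=0 E=1 S=0 W=1
Step 6 [EW]: N:wait,E:car4-GO,S:wait,W:car5-GO | queues: N=0 E=0 S=0 W=0

N: empty
E: empty
S: empty
W: empty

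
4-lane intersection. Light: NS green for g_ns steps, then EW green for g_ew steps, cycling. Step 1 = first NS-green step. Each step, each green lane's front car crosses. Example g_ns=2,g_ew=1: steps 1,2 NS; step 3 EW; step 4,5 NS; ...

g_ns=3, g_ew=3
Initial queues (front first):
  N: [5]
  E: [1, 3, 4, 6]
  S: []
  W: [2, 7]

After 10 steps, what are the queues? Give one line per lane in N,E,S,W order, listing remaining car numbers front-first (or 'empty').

Step 1 [NS]: N:car5-GO,E:wait,S:empty,W:wait | queues: N=0 E=4 S=0 W=2
Step 2 [NS]: N:empty,E:wait,S:empty,W:wait | queues: N=0 E=4 S=0 W=2
Step 3 [NS]: N:empty,E:wait,S:empty,W:wait | queues: N=0 E=4 S=0 W=2
Step 4 [EW]: N:wait,E:car1-GO,S:wait,W:car2-GO | queues: N=0 E=3 S=0 W=1
Step 5 [EW]: N:wait,E:car3-GO,S:wait,W:car7-GO | queues: N=0 E=2 S=0 W=0
Step 6 [EW]: N:wait,E:car4-GO,S:wait,W:empty | queues: N=0 E=1 S=0 W=0
Step 7 [NS]: N:empty,E:wait,S:empty,W:wait | queues: N=0 E=1 S=0 W=0
Step 8 [NS]: N:empty,E:wait,S:empty,W:wait | queues: N=0 E=1 S=0 W=0
Step 9 [NS]: N:empty,E:wait,S:empty,W:wait | queues: N=0 E=1 S=0 W=0
Step 10 [EW]: N:wait,E:car6-GO,S:wait,W:empty | queues: N=0 E=0 S=0 W=0

N: empty
E: empty
S: empty
W: empty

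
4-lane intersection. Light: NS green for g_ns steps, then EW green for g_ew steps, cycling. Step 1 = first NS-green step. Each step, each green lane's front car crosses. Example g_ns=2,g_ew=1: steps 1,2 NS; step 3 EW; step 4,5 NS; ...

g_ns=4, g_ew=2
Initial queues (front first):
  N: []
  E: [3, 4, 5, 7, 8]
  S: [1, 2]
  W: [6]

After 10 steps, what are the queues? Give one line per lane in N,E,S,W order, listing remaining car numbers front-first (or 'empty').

Step 1 [NS]: N:empty,E:wait,S:car1-GO,W:wait | queues: N=0 E=5 S=1 W=1
Step 2 [NS]: N:empty,E:wait,S:car2-GO,W:wait | queues: N=0 E=5 S=0 W=1
Step 3 [NS]: N:empty,E:wait,S:empty,W:wait | queues: N=0 E=5 S=0 W=1
Step 4 [NS]: N:empty,E:wait,S:empty,W:wait | queues: N=0 E=5 S=0 W=1
Step 5 [EW]: N:wait,E:car3-GO,S:wait,W:car6-GO | queues: N=0 E=4 S=0 W=0
Step 6 [EW]: N:wait,E:car4-GO,S:wait,W:empty | queues: N=0 E=3 S=0 W=0
Step 7 [NS]: N:empty,E:wait,S:empty,W:wait | queues: N=0 E=3 S=0 W=0
Step 8 [NS]: N:empty,E:wait,S:empty,W:wait | queues: N=0 E=3 S=0 W=0
Step 9 [NS]: N:empty,E:wait,S:empty,W:wait | queues: N=0 E=3 S=0 W=0
Step 10 [NS]: N:empty,E:wait,S:empty,W:wait | queues: N=0 E=3 S=0 W=0

N: empty
E: 5 7 8
S: empty
W: empty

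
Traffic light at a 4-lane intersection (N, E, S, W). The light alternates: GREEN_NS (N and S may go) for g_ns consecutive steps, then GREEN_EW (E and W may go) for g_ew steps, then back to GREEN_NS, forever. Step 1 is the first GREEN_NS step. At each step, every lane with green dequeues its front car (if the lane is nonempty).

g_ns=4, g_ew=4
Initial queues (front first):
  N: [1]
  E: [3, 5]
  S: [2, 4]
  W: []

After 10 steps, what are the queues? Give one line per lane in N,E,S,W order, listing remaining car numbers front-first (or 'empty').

Step 1 [NS]: N:car1-GO,E:wait,S:car2-GO,W:wait | queues: N=0 E=2 S=1 W=0
Step 2 [NS]: N:empty,E:wait,S:car4-GO,W:wait | queues: N=0 E=2 S=0 W=0
Step 3 [NS]: N:empty,E:wait,S:empty,W:wait | queues: N=0 E=2 S=0 W=0
Step 4 [NS]: N:empty,E:wait,S:empty,W:wait | queues: N=0 E=2 S=0 W=0
Step 5 [EW]: N:wait,E:car3-GO,S:wait,W:empty | queues: N=0 E=1 S=0 W=0
Step 6 [EW]: N:wait,E:car5-GO,S:wait,W:empty | queues: N=0 E=0 S=0 W=0

N: empty
E: empty
S: empty
W: empty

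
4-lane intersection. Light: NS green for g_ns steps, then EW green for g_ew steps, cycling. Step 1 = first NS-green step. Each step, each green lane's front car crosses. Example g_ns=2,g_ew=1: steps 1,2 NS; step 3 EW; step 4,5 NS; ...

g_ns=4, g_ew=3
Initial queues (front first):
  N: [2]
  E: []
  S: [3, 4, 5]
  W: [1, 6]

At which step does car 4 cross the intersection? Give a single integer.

Step 1 [NS]: N:car2-GO,E:wait,S:car3-GO,W:wait | queues: N=0 E=0 S=2 W=2
Step 2 [NS]: N:empty,E:wait,S:car4-GO,W:wait | queues: N=0 E=0 S=1 W=2
Step 3 [NS]: N:empty,E:wait,S:car5-GO,W:wait | queues: N=0 E=0 S=0 W=2
Step 4 [NS]: N:empty,E:wait,S:empty,W:wait | queues: N=0 E=0 S=0 W=2
Step 5 [EW]: N:wait,E:empty,S:wait,W:car1-GO | queues: N=0 E=0 S=0 W=1
Step 6 [EW]: N:wait,E:empty,S:wait,W:car6-GO | queues: N=0 E=0 S=0 W=0
Car 4 crosses at step 2

2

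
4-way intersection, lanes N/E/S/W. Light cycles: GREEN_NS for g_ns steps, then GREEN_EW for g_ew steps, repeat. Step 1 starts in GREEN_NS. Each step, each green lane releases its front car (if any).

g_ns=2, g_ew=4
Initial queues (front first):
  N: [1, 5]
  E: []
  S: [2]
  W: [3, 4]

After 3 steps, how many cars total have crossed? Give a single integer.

Answer: 4

Derivation:
Step 1 [NS]: N:car1-GO,E:wait,S:car2-GO,W:wait | queues: N=1 E=0 S=0 W=2
Step 2 [NS]: N:car5-GO,E:wait,S:empty,W:wait | queues: N=0 E=0 S=0 W=2
Step 3 [EW]: N:wait,E:empty,S:wait,W:car3-GO | queues: N=0 E=0 S=0 W=1
Cars crossed by step 3: 4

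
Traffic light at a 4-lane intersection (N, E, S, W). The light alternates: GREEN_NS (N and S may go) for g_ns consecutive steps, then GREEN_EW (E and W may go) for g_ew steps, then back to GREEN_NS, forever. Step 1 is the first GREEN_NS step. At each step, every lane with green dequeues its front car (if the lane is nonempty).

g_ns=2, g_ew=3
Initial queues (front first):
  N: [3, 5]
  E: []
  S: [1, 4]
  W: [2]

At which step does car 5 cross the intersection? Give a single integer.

Step 1 [NS]: N:car3-GO,E:wait,S:car1-GO,W:wait | queues: N=1 E=0 S=1 W=1
Step 2 [NS]: N:car5-GO,E:wait,S:car4-GO,W:wait | queues: N=0 E=0 S=0 W=1
Step 3 [EW]: N:wait,E:empty,S:wait,W:car2-GO | queues: N=0 E=0 S=0 W=0
Car 5 crosses at step 2

2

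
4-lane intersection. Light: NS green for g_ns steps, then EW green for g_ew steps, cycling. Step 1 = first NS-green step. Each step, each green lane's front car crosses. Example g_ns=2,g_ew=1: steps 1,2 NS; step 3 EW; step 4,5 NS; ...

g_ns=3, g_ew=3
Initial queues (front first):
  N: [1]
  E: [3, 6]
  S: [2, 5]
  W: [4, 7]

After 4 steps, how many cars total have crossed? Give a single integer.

Answer: 5

Derivation:
Step 1 [NS]: N:car1-GO,E:wait,S:car2-GO,W:wait | queues: N=0 E=2 S=1 W=2
Step 2 [NS]: N:empty,E:wait,S:car5-GO,W:wait | queues: N=0 E=2 S=0 W=2
Step 3 [NS]: N:empty,E:wait,S:empty,W:wait | queues: N=0 E=2 S=0 W=2
Step 4 [EW]: N:wait,E:car3-GO,S:wait,W:car4-GO | queues: N=0 E=1 S=0 W=1
Cars crossed by step 4: 5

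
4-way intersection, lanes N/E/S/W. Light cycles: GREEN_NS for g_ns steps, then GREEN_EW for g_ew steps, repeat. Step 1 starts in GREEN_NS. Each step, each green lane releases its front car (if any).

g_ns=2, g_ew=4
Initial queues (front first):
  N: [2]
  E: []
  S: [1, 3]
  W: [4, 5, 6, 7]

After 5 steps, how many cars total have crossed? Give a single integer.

Step 1 [NS]: N:car2-GO,E:wait,S:car1-GO,W:wait | queues: N=0 E=0 S=1 W=4
Step 2 [NS]: N:empty,E:wait,S:car3-GO,W:wait | queues: N=0 E=0 S=0 W=4
Step 3 [EW]: N:wait,E:empty,S:wait,W:car4-GO | queues: N=0 E=0 S=0 W=3
Step 4 [EW]: N:wait,E:empty,S:wait,W:car5-GO | queues: N=0 E=0 S=0 W=2
Step 5 [EW]: N:wait,E:empty,S:wait,W:car6-GO | queues: N=0 E=0 S=0 W=1
Cars crossed by step 5: 6

Answer: 6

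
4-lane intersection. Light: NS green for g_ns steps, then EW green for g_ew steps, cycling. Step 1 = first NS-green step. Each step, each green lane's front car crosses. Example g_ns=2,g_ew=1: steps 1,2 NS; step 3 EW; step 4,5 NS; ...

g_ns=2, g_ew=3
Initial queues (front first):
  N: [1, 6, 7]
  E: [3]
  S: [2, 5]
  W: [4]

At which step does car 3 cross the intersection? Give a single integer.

Step 1 [NS]: N:car1-GO,E:wait,S:car2-GO,W:wait | queues: N=2 E=1 S=1 W=1
Step 2 [NS]: N:car6-GO,E:wait,S:car5-GO,W:wait | queues: N=1 E=1 S=0 W=1
Step 3 [EW]: N:wait,E:car3-GO,S:wait,W:car4-GO | queues: N=1 E=0 S=0 W=0
Step 4 [EW]: N:wait,E:empty,S:wait,W:empty | queues: N=1 E=0 S=0 W=0
Step 5 [EW]: N:wait,E:empty,S:wait,W:empty | queues: N=1 E=0 S=0 W=0
Step 6 [NS]: N:car7-GO,E:wait,S:empty,W:wait | queues: N=0 E=0 S=0 W=0
Car 3 crosses at step 3

3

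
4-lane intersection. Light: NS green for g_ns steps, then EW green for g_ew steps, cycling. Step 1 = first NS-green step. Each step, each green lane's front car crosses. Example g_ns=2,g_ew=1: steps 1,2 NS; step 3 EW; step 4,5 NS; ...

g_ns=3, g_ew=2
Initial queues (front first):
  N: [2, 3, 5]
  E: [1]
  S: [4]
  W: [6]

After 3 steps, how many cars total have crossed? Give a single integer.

Answer: 4

Derivation:
Step 1 [NS]: N:car2-GO,E:wait,S:car4-GO,W:wait | queues: N=2 E=1 S=0 W=1
Step 2 [NS]: N:car3-GO,E:wait,S:empty,W:wait | queues: N=1 E=1 S=0 W=1
Step 3 [NS]: N:car5-GO,E:wait,S:empty,W:wait | queues: N=0 E=1 S=0 W=1
Cars crossed by step 3: 4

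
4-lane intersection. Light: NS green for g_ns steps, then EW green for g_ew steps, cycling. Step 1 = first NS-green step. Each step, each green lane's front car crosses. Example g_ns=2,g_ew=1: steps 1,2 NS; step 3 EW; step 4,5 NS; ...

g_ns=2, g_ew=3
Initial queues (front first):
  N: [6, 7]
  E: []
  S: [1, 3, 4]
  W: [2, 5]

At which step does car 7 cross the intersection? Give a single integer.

Step 1 [NS]: N:car6-GO,E:wait,S:car1-GO,W:wait | queues: N=1 E=0 S=2 W=2
Step 2 [NS]: N:car7-GO,E:wait,S:car3-GO,W:wait | queues: N=0 E=0 S=1 W=2
Step 3 [EW]: N:wait,E:empty,S:wait,W:car2-GO | queues: N=0 E=0 S=1 W=1
Step 4 [EW]: N:wait,E:empty,S:wait,W:car5-GO | queues: N=0 E=0 S=1 W=0
Step 5 [EW]: N:wait,E:empty,S:wait,W:empty | queues: N=0 E=0 S=1 W=0
Step 6 [NS]: N:empty,E:wait,S:car4-GO,W:wait | queues: N=0 E=0 S=0 W=0
Car 7 crosses at step 2

2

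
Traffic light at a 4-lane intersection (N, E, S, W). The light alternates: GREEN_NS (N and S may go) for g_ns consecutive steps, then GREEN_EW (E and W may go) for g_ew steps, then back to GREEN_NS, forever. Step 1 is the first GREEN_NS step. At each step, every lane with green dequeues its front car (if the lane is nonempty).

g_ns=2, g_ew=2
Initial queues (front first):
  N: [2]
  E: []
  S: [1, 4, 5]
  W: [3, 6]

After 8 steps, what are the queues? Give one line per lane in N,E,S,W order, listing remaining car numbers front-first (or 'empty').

Step 1 [NS]: N:car2-GO,E:wait,S:car1-GO,W:wait | queues: N=0 E=0 S=2 W=2
Step 2 [NS]: N:empty,E:wait,S:car4-GO,W:wait | queues: N=0 E=0 S=1 W=2
Step 3 [EW]: N:wait,E:empty,S:wait,W:car3-GO | queues: N=0 E=0 S=1 W=1
Step 4 [EW]: N:wait,E:empty,S:wait,W:car6-GO | queues: N=0 E=0 S=1 W=0
Step 5 [NS]: N:empty,E:wait,S:car5-GO,W:wait | queues: N=0 E=0 S=0 W=0

N: empty
E: empty
S: empty
W: empty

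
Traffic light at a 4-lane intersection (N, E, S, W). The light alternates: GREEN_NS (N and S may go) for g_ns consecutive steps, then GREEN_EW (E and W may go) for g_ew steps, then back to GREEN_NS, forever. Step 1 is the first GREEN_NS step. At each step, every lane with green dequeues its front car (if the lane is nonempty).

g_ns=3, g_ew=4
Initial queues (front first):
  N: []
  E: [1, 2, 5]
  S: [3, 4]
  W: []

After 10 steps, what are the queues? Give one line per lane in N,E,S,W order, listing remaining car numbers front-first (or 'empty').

Step 1 [NS]: N:empty,E:wait,S:car3-GO,W:wait | queues: N=0 E=3 S=1 W=0
Step 2 [NS]: N:empty,E:wait,S:car4-GO,W:wait | queues: N=0 E=3 S=0 W=0
Step 3 [NS]: N:empty,E:wait,S:empty,W:wait | queues: N=0 E=3 S=0 W=0
Step 4 [EW]: N:wait,E:car1-GO,S:wait,W:empty | queues: N=0 E=2 S=0 W=0
Step 5 [EW]: N:wait,E:car2-GO,S:wait,W:empty | queues: N=0 E=1 S=0 W=0
Step 6 [EW]: N:wait,E:car5-GO,S:wait,W:empty | queues: N=0 E=0 S=0 W=0

N: empty
E: empty
S: empty
W: empty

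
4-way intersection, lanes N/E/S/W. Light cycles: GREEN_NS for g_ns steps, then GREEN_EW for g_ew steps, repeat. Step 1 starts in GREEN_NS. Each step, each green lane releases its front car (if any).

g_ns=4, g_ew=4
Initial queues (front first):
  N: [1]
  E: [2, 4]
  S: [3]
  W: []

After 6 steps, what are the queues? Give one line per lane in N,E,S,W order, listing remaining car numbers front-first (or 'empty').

Step 1 [NS]: N:car1-GO,E:wait,S:car3-GO,W:wait | queues: N=0 E=2 S=0 W=0
Step 2 [NS]: N:empty,E:wait,S:empty,W:wait | queues: N=0 E=2 S=0 W=0
Step 3 [NS]: N:empty,E:wait,S:empty,W:wait | queues: N=0 E=2 S=0 W=0
Step 4 [NS]: N:empty,E:wait,S:empty,W:wait | queues: N=0 E=2 S=0 W=0
Step 5 [EW]: N:wait,E:car2-GO,S:wait,W:empty | queues: N=0 E=1 S=0 W=0
Step 6 [EW]: N:wait,E:car4-GO,S:wait,W:empty | queues: N=0 E=0 S=0 W=0

N: empty
E: empty
S: empty
W: empty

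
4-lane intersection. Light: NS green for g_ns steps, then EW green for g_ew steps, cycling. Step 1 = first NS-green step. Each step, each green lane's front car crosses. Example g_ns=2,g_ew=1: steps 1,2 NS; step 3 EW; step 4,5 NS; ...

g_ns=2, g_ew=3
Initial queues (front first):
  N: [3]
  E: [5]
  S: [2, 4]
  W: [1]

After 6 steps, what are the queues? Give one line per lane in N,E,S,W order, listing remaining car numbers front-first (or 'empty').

Step 1 [NS]: N:car3-GO,E:wait,S:car2-GO,W:wait | queues: N=0 E=1 S=1 W=1
Step 2 [NS]: N:empty,E:wait,S:car4-GO,W:wait | queues: N=0 E=1 S=0 W=1
Step 3 [EW]: N:wait,E:car5-GO,S:wait,W:car1-GO | queues: N=0 E=0 S=0 W=0

N: empty
E: empty
S: empty
W: empty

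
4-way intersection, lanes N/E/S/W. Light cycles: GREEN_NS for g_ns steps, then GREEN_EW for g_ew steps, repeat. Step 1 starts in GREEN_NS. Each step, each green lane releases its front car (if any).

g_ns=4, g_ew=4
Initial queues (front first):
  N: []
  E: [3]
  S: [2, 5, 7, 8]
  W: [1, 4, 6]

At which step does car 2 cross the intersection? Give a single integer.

Step 1 [NS]: N:empty,E:wait,S:car2-GO,W:wait | queues: N=0 E=1 S=3 W=3
Step 2 [NS]: N:empty,E:wait,S:car5-GO,W:wait | queues: N=0 E=1 S=2 W=3
Step 3 [NS]: N:empty,E:wait,S:car7-GO,W:wait | queues: N=0 E=1 S=1 W=3
Step 4 [NS]: N:empty,E:wait,S:car8-GO,W:wait | queues: N=0 E=1 S=0 W=3
Step 5 [EW]: N:wait,E:car3-GO,S:wait,W:car1-GO | queues: N=0 E=0 S=0 W=2
Step 6 [EW]: N:wait,E:empty,S:wait,W:car4-GO | queues: N=0 E=0 S=0 W=1
Step 7 [EW]: N:wait,E:empty,S:wait,W:car6-GO | queues: N=0 E=0 S=0 W=0
Car 2 crosses at step 1

1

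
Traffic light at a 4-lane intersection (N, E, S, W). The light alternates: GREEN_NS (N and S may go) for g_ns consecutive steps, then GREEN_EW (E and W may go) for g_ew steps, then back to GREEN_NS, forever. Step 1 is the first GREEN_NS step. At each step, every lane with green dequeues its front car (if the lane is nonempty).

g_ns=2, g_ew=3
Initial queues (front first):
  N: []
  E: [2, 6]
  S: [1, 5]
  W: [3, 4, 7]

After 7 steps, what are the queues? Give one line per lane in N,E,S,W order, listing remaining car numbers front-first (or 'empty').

Step 1 [NS]: N:empty,E:wait,S:car1-GO,W:wait | queues: N=0 E=2 S=1 W=3
Step 2 [NS]: N:empty,E:wait,S:car5-GO,W:wait | queues: N=0 E=2 S=0 W=3
Step 3 [EW]: N:wait,E:car2-GO,S:wait,W:car3-GO | queues: N=0 E=1 S=0 W=2
Step 4 [EW]: N:wait,E:car6-GO,S:wait,W:car4-GO | queues: N=0 E=0 S=0 W=1
Step 5 [EW]: N:wait,E:empty,S:wait,W:car7-GO | queues: N=0 E=0 S=0 W=0

N: empty
E: empty
S: empty
W: empty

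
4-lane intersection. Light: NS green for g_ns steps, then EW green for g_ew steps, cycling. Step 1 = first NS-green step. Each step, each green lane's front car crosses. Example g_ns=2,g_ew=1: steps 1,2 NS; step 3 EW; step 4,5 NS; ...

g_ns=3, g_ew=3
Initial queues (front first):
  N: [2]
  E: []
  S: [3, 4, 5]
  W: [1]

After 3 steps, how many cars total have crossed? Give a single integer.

Answer: 4

Derivation:
Step 1 [NS]: N:car2-GO,E:wait,S:car3-GO,W:wait | queues: N=0 E=0 S=2 W=1
Step 2 [NS]: N:empty,E:wait,S:car4-GO,W:wait | queues: N=0 E=0 S=1 W=1
Step 3 [NS]: N:empty,E:wait,S:car5-GO,W:wait | queues: N=0 E=0 S=0 W=1
Cars crossed by step 3: 4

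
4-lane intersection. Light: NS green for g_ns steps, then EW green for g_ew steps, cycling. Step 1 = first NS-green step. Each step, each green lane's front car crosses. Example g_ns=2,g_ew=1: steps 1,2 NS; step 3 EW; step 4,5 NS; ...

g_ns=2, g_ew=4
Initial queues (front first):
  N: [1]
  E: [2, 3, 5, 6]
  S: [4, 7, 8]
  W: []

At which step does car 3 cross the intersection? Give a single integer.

Step 1 [NS]: N:car1-GO,E:wait,S:car4-GO,W:wait | queues: N=0 E=4 S=2 W=0
Step 2 [NS]: N:empty,E:wait,S:car7-GO,W:wait | queues: N=0 E=4 S=1 W=0
Step 3 [EW]: N:wait,E:car2-GO,S:wait,W:empty | queues: N=0 E=3 S=1 W=0
Step 4 [EW]: N:wait,E:car3-GO,S:wait,W:empty | queues: N=0 E=2 S=1 W=0
Step 5 [EW]: N:wait,E:car5-GO,S:wait,W:empty | queues: N=0 E=1 S=1 W=0
Step 6 [EW]: N:wait,E:car6-GO,S:wait,W:empty | queues: N=0 E=0 S=1 W=0
Step 7 [NS]: N:empty,E:wait,S:car8-GO,W:wait | queues: N=0 E=0 S=0 W=0
Car 3 crosses at step 4

4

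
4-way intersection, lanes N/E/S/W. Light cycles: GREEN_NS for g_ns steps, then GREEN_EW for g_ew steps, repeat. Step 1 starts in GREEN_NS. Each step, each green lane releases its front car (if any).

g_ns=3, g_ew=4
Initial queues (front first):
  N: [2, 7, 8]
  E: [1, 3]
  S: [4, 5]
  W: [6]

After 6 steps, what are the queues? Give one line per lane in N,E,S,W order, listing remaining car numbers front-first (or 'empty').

Step 1 [NS]: N:car2-GO,E:wait,S:car4-GO,W:wait | queues: N=2 E=2 S=1 W=1
Step 2 [NS]: N:car7-GO,E:wait,S:car5-GO,W:wait | queues: N=1 E=2 S=0 W=1
Step 3 [NS]: N:car8-GO,E:wait,S:empty,W:wait | queues: N=0 E=2 S=0 W=1
Step 4 [EW]: N:wait,E:car1-GO,S:wait,W:car6-GO | queues: N=0 E=1 S=0 W=0
Step 5 [EW]: N:wait,E:car3-GO,S:wait,W:empty | queues: N=0 E=0 S=0 W=0

N: empty
E: empty
S: empty
W: empty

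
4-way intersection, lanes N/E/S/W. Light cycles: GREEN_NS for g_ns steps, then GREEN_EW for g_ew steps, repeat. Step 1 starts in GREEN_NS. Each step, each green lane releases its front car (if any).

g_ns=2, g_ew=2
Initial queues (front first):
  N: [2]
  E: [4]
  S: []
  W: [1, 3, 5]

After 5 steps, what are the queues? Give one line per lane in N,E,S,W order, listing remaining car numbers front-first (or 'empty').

Step 1 [NS]: N:car2-GO,E:wait,S:empty,W:wait | queues: N=0 E=1 S=0 W=3
Step 2 [NS]: N:empty,E:wait,S:empty,W:wait | queues: N=0 E=1 S=0 W=3
Step 3 [EW]: N:wait,E:car4-GO,S:wait,W:car1-GO | queues: N=0 E=0 S=0 W=2
Step 4 [EW]: N:wait,E:empty,S:wait,W:car3-GO | queues: N=0 E=0 S=0 W=1
Step 5 [NS]: N:empty,E:wait,S:empty,W:wait | queues: N=0 E=0 S=0 W=1

N: empty
E: empty
S: empty
W: 5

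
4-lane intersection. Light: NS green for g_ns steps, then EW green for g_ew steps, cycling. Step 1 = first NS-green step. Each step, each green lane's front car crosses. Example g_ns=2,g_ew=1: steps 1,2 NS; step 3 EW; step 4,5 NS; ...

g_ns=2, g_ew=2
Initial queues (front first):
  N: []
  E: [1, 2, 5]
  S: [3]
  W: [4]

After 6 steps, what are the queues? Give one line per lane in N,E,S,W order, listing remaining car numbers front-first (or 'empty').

Step 1 [NS]: N:empty,E:wait,S:car3-GO,W:wait | queues: N=0 E=3 S=0 W=1
Step 2 [NS]: N:empty,E:wait,S:empty,W:wait | queues: N=0 E=3 S=0 W=1
Step 3 [EW]: N:wait,E:car1-GO,S:wait,W:car4-GO | queues: N=0 E=2 S=0 W=0
Step 4 [EW]: N:wait,E:car2-GO,S:wait,W:empty | queues: N=0 E=1 S=0 W=0
Step 5 [NS]: N:empty,E:wait,S:empty,W:wait | queues: N=0 E=1 S=0 W=0
Step 6 [NS]: N:empty,E:wait,S:empty,W:wait | queues: N=0 E=1 S=0 W=0

N: empty
E: 5
S: empty
W: empty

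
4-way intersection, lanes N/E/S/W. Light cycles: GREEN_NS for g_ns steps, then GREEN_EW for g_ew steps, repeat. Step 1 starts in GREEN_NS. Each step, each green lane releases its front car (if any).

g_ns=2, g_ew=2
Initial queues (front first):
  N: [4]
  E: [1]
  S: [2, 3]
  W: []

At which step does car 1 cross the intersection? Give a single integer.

Step 1 [NS]: N:car4-GO,E:wait,S:car2-GO,W:wait | queues: N=0 E=1 S=1 W=0
Step 2 [NS]: N:empty,E:wait,S:car3-GO,W:wait | queues: N=0 E=1 S=0 W=0
Step 3 [EW]: N:wait,E:car1-GO,S:wait,W:empty | queues: N=0 E=0 S=0 W=0
Car 1 crosses at step 3

3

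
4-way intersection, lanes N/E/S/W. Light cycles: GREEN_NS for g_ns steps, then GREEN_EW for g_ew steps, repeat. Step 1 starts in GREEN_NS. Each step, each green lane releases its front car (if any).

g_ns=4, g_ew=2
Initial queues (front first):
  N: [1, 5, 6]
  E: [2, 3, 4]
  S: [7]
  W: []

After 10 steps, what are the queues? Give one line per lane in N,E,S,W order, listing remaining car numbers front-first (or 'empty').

Step 1 [NS]: N:car1-GO,E:wait,S:car7-GO,W:wait | queues: N=2 E=3 S=0 W=0
Step 2 [NS]: N:car5-GO,E:wait,S:empty,W:wait | queues: N=1 E=3 S=0 W=0
Step 3 [NS]: N:car6-GO,E:wait,S:empty,W:wait | queues: N=0 E=3 S=0 W=0
Step 4 [NS]: N:empty,E:wait,S:empty,W:wait | queues: N=0 E=3 S=0 W=0
Step 5 [EW]: N:wait,E:car2-GO,S:wait,W:empty | queues: N=0 E=2 S=0 W=0
Step 6 [EW]: N:wait,E:car3-GO,S:wait,W:empty | queues: N=0 E=1 S=0 W=0
Step 7 [NS]: N:empty,E:wait,S:empty,W:wait | queues: N=0 E=1 S=0 W=0
Step 8 [NS]: N:empty,E:wait,S:empty,W:wait | queues: N=0 E=1 S=0 W=0
Step 9 [NS]: N:empty,E:wait,S:empty,W:wait | queues: N=0 E=1 S=0 W=0
Step 10 [NS]: N:empty,E:wait,S:empty,W:wait | queues: N=0 E=1 S=0 W=0

N: empty
E: 4
S: empty
W: empty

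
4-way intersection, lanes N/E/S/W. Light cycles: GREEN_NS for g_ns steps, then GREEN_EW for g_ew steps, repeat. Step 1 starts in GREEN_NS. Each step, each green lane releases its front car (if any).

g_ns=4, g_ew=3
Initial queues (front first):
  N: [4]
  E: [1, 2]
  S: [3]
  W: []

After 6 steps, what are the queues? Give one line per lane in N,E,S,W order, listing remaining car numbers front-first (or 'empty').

Step 1 [NS]: N:car4-GO,E:wait,S:car3-GO,W:wait | queues: N=0 E=2 S=0 W=0
Step 2 [NS]: N:empty,E:wait,S:empty,W:wait | queues: N=0 E=2 S=0 W=0
Step 3 [NS]: N:empty,E:wait,S:empty,W:wait | queues: N=0 E=2 S=0 W=0
Step 4 [NS]: N:empty,E:wait,S:empty,W:wait | queues: N=0 E=2 S=0 W=0
Step 5 [EW]: N:wait,E:car1-GO,S:wait,W:empty | queues: N=0 E=1 S=0 W=0
Step 6 [EW]: N:wait,E:car2-GO,S:wait,W:empty | queues: N=0 E=0 S=0 W=0

N: empty
E: empty
S: empty
W: empty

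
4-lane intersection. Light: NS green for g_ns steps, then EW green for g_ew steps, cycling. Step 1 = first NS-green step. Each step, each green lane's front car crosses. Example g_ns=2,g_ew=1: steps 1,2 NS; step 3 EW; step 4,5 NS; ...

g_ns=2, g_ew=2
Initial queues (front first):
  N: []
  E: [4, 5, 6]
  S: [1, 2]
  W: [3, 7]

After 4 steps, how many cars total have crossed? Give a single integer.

Answer: 6

Derivation:
Step 1 [NS]: N:empty,E:wait,S:car1-GO,W:wait | queues: N=0 E=3 S=1 W=2
Step 2 [NS]: N:empty,E:wait,S:car2-GO,W:wait | queues: N=0 E=3 S=0 W=2
Step 3 [EW]: N:wait,E:car4-GO,S:wait,W:car3-GO | queues: N=0 E=2 S=0 W=1
Step 4 [EW]: N:wait,E:car5-GO,S:wait,W:car7-GO | queues: N=0 E=1 S=0 W=0
Cars crossed by step 4: 6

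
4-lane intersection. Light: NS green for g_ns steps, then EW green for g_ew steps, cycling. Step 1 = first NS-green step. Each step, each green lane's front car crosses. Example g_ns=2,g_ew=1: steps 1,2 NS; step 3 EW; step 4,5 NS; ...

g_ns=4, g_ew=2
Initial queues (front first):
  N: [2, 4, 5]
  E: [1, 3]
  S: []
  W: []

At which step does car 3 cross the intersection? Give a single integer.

Step 1 [NS]: N:car2-GO,E:wait,S:empty,W:wait | queues: N=2 E=2 S=0 W=0
Step 2 [NS]: N:car4-GO,E:wait,S:empty,W:wait | queues: N=1 E=2 S=0 W=0
Step 3 [NS]: N:car5-GO,E:wait,S:empty,W:wait | queues: N=0 E=2 S=0 W=0
Step 4 [NS]: N:empty,E:wait,S:empty,W:wait | queues: N=0 E=2 S=0 W=0
Step 5 [EW]: N:wait,E:car1-GO,S:wait,W:empty | queues: N=0 E=1 S=0 W=0
Step 6 [EW]: N:wait,E:car3-GO,S:wait,W:empty | queues: N=0 E=0 S=0 W=0
Car 3 crosses at step 6

6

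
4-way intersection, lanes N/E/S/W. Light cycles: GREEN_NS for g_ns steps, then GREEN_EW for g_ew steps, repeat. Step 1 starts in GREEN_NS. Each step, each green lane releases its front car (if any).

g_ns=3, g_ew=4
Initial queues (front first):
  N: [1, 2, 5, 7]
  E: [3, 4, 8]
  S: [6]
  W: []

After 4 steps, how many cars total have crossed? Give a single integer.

Answer: 5

Derivation:
Step 1 [NS]: N:car1-GO,E:wait,S:car6-GO,W:wait | queues: N=3 E=3 S=0 W=0
Step 2 [NS]: N:car2-GO,E:wait,S:empty,W:wait | queues: N=2 E=3 S=0 W=0
Step 3 [NS]: N:car5-GO,E:wait,S:empty,W:wait | queues: N=1 E=3 S=0 W=0
Step 4 [EW]: N:wait,E:car3-GO,S:wait,W:empty | queues: N=1 E=2 S=0 W=0
Cars crossed by step 4: 5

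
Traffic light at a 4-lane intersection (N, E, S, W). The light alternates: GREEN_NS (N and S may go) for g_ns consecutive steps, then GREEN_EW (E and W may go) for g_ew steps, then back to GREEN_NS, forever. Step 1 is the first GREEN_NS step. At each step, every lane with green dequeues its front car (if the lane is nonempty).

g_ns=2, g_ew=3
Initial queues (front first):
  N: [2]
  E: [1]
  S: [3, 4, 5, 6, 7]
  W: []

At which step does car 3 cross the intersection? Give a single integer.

Step 1 [NS]: N:car2-GO,E:wait,S:car3-GO,W:wait | queues: N=0 E=1 S=4 W=0
Step 2 [NS]: N:empty,E:wait,S:car4-GO,W:wait | queues: N=0 E=1 S=3 W=0
Step 3 [EW]: N:wait,E:car1-GO,S:wait,W:empty | queues: N=0 E=0 S=3 W=0
Step 4 [EW]: N:wait,E:empty,S:wait,W:empty | queues: N=0 E=0 S=3 W=0
Step 5 [EW]: N:wait,E:empty,S:wait,W:empty | queues: N=0 E=0 S=3 W=0
Step 6 [NS]: N:empty,E:wait,S:car5-GO,W:wait | queues: N=0 E=0 S=2 W=0
Step 7 [NS]: N:empty,E:wait,S:car6-GO,W:wait | queues: N=0 E=0 S=1 W=0
Step 8 [EW]: N:wait,E:empty,S:wait,W:empty | queues: N=0 E=0 S=1 W=0
Step 9 [EW]: N:wait,E:empty,S:wait,W:empty | queues: N=0 E=0 S=1 W=0
Step 10 [EW]: N:wait,E:empty,S:wait,W:empty | queues: N=0 E=0 S=1 W=0
Step 11 [NS]: N:empty,E:wait,S:car7-GO,W:wait | queues: N=0 E=0 S=0 W=0
Car 3 crosses at step 1

1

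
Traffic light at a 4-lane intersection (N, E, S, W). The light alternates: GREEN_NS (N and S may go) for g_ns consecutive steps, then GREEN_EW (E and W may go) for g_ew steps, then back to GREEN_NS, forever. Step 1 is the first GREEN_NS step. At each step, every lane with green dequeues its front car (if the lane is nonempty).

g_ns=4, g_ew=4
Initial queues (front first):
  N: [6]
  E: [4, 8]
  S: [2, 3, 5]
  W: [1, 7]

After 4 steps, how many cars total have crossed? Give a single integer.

Step 1 [NS]: N:car6-GO,E:wait,S:car2-GO,W:wait | queues: N=0 E=2 S=2 W=2
Step 2 [NS]: N:empty,E:wait,S:car3-GO,W:wait | queues: N=0 E=2 S=1 W=2
Step 3 [NS]: N:empty,E:wait,S:car5-GO,W:wait | queues: N=0 E=2 S=0 W=2
Step 4 [NS]: N:empty,E:wait,S:empty,W:wait | queues: N=0 E=2 S=0 W=2
Cars crossed by step 4: 4

Answer: 4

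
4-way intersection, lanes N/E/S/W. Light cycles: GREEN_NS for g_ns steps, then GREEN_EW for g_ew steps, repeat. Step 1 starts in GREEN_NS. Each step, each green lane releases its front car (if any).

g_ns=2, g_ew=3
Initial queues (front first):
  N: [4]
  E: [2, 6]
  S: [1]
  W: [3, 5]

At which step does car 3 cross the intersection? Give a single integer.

Step 1 [NS]: N:car4-GO,E:wait,S:car1-GO,W:wait | queues: N=0 E=2 S=0 W=2
Step 2 [NS]: N:empty,E:wait,S:empty,W:wait | queues: N=0 E=2 S=0 W=2
Step 3 [EW]: N:wait,E:car2-GO,S:wait,W:car3-GO | queues: N=0 E=1 S=0 W=1
Step 4 [EW]: N:wait,E:car6-GO,S:wait,W:car5-GO | queues: N=0 E=0 S=0 W=0
Car 3 crosses at step 3

3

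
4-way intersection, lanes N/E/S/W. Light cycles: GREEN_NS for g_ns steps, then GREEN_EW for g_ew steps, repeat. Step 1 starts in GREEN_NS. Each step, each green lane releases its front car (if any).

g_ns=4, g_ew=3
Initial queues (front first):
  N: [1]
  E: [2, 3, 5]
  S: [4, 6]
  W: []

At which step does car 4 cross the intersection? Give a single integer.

Step 1 [NS]: N:car1-GO,E:wait,S:car4-GO,W:wait | queues: N=0 E=3 S=1 W=0
Step 2 [NS]: N:empty,E:wait,S:car6-GO,W:wait | queues: N=0 E=3 S=0 W=0
Step 3 [NS]: N:empty,E:wait,S:empty,W:wait | queues: N=0 E=3 S=0 W=0
Step 4 [NS]: N:empty,E:wait,S:empty,W:wait | queues: N=0 E=3 S=0 W=0
Step 5 [EW]: N:wait,E:car2-GO,S:wait,W:empty | queues: N=0 E=2 S=0 W=0
Step 6 [EW]: N:wait,E:car3-GO,S:wait,W:empty | queues: N=0 E=1 S=0 W=0
Step 7 [EW]: N:wait,E:car5-GO,S:wait,W:empty | queues: N=0 E=0 S=0 W=0
Car 4 crosses at step 1

1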